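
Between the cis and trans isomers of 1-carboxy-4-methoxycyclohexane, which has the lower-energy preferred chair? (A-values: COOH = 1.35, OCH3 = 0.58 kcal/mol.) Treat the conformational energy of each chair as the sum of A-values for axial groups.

trans

At 1,4 positions (parity opposite): cis → (a,e or e,a); trans → (e,e or a,a).
Best chair for cis: E = 0.58 kcal/mol; best chair for trans: E = 0.00 kcal/mol.
The trans isomer is lower by 0.58 kcal/mol.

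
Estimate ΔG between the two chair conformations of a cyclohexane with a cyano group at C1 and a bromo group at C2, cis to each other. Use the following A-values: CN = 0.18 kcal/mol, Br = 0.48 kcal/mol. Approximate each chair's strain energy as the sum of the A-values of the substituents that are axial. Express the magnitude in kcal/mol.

0.30 kcal/mol

C1 and C2 have opposite parity, so for the cis isomer the two substituents are one axial and one equatorial in each chair.
Chair I (cyano axial, bromo equatorial): E = 0.18 kcal/mol.
Chair II (cyano equatorial, bromo axial): E = 0.48 kcal/mol.
ΔE = 0.48 − 0.18 = 0.30 kcal/mol; chair I is more stable.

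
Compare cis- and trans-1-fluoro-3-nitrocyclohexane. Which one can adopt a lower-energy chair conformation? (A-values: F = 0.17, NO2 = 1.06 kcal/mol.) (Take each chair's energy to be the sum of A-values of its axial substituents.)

cis

At 1,3 positions (parity same): cis → (e,e or a,a); trans → (a,e or e,a).
Best chair for cis: E = 0.00 kcal/mol; best chair for trans: E = 0.17 kcal/mol.
The cis isomer is lower by 0.17 kcal/mol.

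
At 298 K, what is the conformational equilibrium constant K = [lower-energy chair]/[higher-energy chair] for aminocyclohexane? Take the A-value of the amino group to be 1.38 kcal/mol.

One chair has the amino group axial (E = 1.38 kcal/mol) and the other has it equatorial (E = 0).
ΔG = 1.38 kcal/mol between the two chairs.
K = exp(ΔG/RT) with R = 1.987×10⁻³ kcal mol⁻¹ K⁻¹ and T = 298 K gives K ≈ 10.3.

K ≈ 10.3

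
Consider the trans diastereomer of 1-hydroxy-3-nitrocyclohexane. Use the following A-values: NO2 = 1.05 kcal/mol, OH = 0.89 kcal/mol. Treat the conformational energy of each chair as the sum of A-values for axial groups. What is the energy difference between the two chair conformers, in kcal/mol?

C1 and C3 have the same parity, so for the trans isomer the two substituents are one axial and one equatorial in each chair.
Chair I (nitro axial, hydroxyl equatorial): E = 1.05 kcal/mol.
Chair II (nitro equatorial, hydroxyl axial): E = 0.89 kcal/mol.
ΔE = 1.05 − 0.89 = 0.16 kcal/mol; chair II is more stable.

0.16 kcal/mol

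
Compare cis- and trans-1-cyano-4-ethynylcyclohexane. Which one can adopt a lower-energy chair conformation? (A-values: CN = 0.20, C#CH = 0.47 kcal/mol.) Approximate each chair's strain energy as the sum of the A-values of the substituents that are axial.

trans

At 1,4 positions (parity opposite): cis → (a,e or e,a); trans → (e,e or a,a).
Best chair for cis: E = 0.20 kcal/mol; best chair for trans: E = 0.00 kcal/mol.
The trans isomer is lower by 0.20 kcal/mol.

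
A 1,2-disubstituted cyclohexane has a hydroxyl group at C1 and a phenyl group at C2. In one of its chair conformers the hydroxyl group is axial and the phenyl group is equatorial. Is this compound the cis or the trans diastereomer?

C1 and C2 have opposite parity, so their axial bonds point in opposite directions.
With opposite-parity carbons, two substituents on the same face are one axial and one equatorial; opposite faces give both axial or both equatorial.
Here the groups are axial/equatorial → same face → cis.

cis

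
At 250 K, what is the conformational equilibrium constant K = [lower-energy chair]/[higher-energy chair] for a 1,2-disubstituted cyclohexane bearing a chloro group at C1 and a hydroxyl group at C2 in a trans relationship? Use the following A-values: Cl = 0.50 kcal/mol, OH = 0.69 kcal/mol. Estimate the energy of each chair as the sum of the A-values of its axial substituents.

K ≈ 11.0

C1 and C2 have opposite parity, so for the trans isomer the two substituents are e,e in one chair and a,a in the other.
Chair I (chloro axial, hydroxyl axial): E = 1.19 kcal/mol; chair II (chloro equatorial, hydroxyl equatorial): E = 0.00 kcal/mol.
ΔG = 1.19 kcal/mol between the two chairs.
K = exp(ΔG/RT) with R = 1.987×10⁻³ kcal mol⁻¹ K⁻¹ and T = 250 K gives K ≈ 11.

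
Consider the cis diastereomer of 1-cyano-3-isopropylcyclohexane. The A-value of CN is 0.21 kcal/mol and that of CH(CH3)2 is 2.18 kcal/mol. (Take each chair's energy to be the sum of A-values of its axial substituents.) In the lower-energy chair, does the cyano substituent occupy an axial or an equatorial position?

C1 and C3 have the same parity, so for the cis isomer the two substituents are e,e in one chair and a,a in the other.
Chair I (cyano axial, isopropyl axial): E = 2.39 kcal/mol.
Chair II (cyano equatorial, isopropyl equatorial): E = 0.00 kcal/mol.
Chair II is the more stable (lower-energy) conformer, and in that chair the cyano group is equatorial.

equatorial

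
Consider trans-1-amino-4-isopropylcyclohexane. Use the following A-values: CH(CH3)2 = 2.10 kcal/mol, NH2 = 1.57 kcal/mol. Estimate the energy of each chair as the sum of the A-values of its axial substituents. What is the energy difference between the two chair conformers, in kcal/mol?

C1 and C4 have opposite parity, so for the trans isomer the two substituents are e,e in one chair and a,a in the other.
Chair I (isopropyl axial, amino axial): E = 3.67 kcal/mol.
Chair II (isopropyl equatorial, amino equatorial): E = 0.00 kcal/mol.
ΔE = 3.67 − 0.00 = 3.67 kcal/mol; chair II is more stable.

3.67 kcal/mol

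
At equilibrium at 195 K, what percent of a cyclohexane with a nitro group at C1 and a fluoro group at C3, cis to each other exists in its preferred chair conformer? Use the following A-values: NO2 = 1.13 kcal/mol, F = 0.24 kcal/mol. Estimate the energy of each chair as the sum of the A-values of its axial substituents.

97.2%

C1 and C3 have the same parity, so for the cis isomer the two substituents are e,e in one chair and a,a in the other.
Chair I (nitro axial, fluoro axial): E = 1.37 kcal/mol; chair II (nitro equatorial, fluoro equatorial): E = 0.00 kcal/mol.
ΔG = 1.37 kcal/mol between the two chairs.
K = exp(ΔG/RT) with R = 1.987×10⁻³ kcal mol⁻¹ K⁻¹ and T = 195 K gives K ≈ 34.3.
Fraction in the lower-energy chair = K/(K+1) = 97.2%.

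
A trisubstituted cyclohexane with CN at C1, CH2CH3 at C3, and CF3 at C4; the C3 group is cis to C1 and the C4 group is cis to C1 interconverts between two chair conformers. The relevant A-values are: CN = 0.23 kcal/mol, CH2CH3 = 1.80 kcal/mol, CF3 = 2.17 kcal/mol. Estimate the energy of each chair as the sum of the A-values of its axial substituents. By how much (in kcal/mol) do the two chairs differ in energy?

0.14 kcal/mol

Chair I (cyano axial, ethyl axial, trifluoromethyl equatorial): E = 2.03 kcal/mol.
Chair II (cyano equatorial, ethyl equatorial, trifluoromethyl axial): E = 2.17 kcal/mol.
ΔE = 2.17 − 2.03 = 0.14 kcal/mol; chair I is more stable.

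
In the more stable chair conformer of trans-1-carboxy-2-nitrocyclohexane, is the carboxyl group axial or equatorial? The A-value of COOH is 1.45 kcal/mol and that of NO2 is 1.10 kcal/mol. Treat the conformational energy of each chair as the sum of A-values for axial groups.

C1 and C2 have opposite parity, so for the trans isomer the two substituents are e,e in one chair and a,a in the other.
Chair I (carboxyl axial, nitro axial): E = 2.55 kcal/mol.
Chair II (carboxyl equatorial, nitro equatorial): E = 0.00 kcal/mol.
Chair II is the more stable (lower-energy) conformer, and in that chair the carboxyl group is equatorial.

equatorial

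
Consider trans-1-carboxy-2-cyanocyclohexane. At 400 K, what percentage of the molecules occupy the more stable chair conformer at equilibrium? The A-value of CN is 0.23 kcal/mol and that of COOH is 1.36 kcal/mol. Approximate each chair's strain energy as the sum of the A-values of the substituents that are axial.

88.1%

C1 and C2 have opposite parity, so for the trans isomer the two substituents are e,e in one chair and a,a in the other.
Chair I (cyano axial, carboxyl axial): E = 1.59 kcal/mol; chair II (cyano equatorial, carboxyl equatorial): E = 0.00 kcal/mol.
ΔG = 1.59 kcal/mol between the two chairs.
K = exp(ΔG/RT) with R = 1.987×10⁻³ kcal mol⁻¹ K⁻¹ and T = 400 K gives K ≈ 7.39.
Fraction in the lower-energy chair = K/(K+1) = 88.1%.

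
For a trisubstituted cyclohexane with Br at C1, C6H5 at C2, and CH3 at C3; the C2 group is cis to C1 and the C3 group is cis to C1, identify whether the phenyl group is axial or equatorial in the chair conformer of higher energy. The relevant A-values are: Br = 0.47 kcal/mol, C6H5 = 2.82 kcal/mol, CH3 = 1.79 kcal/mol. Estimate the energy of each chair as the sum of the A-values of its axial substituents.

axial

Chair I (bromo axial, phenyl equatorial, methyl axial): E = 2.26 kcal/mol.
Chair II (bromo equatorial, phenyl axial, methyl equatorial): E = 2.82 kcal/mol.
Chair II is the less stable (higher-energy) conformer, and in that chair the phenyl group is axial.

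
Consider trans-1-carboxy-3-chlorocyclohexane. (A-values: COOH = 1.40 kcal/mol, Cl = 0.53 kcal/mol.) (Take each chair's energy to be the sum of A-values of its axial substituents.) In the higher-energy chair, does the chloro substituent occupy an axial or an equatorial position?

equatorial

C1 and C3 have the same parity, so for the trans isomer the two substituents are one axial and one equatorial in each chair.
Chair I (carboxyl axial, chloro equatorial): E = 1.40 kcal/mol.
Chair II (carboxyl equatorial, chloro axial): E = 0.53 kcal/mol.
Chair I is the less stable (higher-energy) conformer, and in that chair the chloro group is equatorial.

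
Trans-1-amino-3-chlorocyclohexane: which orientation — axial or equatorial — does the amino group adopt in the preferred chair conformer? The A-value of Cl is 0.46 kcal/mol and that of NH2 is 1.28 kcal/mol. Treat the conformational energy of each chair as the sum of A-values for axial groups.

equatorial

C1 and C3 have the same parity, so for the trans isomer the two substituents are one axial and one equatorial in each chair.
Chair I (chloro axial, amino equatorial): E = 0.46 kcal/mol.
Chair II (chloro equatorial, amino axial): E = 1.28 kcal/mol.
Chair I is the more stable (lower-energy) conformer, and in that chair the amino group is equatorial.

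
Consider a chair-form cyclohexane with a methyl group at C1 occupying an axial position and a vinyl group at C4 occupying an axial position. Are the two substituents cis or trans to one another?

trans

C1 and C4 have opposite parity, so their axial bonds point in opposite directions.
With opposite-parity carbons, two substituents on the same face are one axial and one equatorial; opposite faces give both axial or both equatorial.
Here the groups are axial/axial → opposite face → trans.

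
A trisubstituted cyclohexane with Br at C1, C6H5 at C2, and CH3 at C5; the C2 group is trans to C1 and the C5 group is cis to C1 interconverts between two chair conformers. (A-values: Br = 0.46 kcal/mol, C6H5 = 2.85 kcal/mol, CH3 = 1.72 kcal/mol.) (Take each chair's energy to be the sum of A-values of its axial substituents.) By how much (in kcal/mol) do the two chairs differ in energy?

Chair I (bromo axial, phenyl axial, methyl axial): E = 5.03 kcal/mol.
Chair II (bromo equatorial, phenyl equatorial, methyl equatorial): E = 0.00 kcal/mol.
ΔE = 5.03 − 0.00 = 5.03 kcal/mol; chair II is more stable.

5.03 kcal/mol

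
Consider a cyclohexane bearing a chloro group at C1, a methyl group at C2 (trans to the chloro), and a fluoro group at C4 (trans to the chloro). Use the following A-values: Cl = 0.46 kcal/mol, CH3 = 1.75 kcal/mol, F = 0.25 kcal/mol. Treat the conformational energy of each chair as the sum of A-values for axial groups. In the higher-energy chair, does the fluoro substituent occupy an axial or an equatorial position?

Chair I (chloro axial, methyl axial, fluoro axial): E = 2.46 kcal/mol.
Chair II (chloro equatorial, methyl equatorial, fluoro equatorial): E = 0.00 kcal/mol.
Chair I is the less stable (higher-energy) conformer, and in that chair the fluoro group is axial.

axial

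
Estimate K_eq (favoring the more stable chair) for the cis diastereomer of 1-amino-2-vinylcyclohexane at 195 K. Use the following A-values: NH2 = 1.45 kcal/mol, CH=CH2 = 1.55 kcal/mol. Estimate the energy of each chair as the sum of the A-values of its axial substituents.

C1 and C2 have opposite parity, so for the cis isomer the two substituents are one axial and one equatorial in each chair.
Chair I (amino axial, vinyl equatorial): E = 1.45 kcal/mol; chair II (amino equatorial, vinyl axial): E = 1.55 kcal/mol.
ΔG = 0.10 kcal/mol between the two chairs.
K = exp(ΔG/RT) with R = 1.987×10⁻³ kcal mol⁻¹ K⁻¹ and T = 195 K gives K ≈ 1.29.

K ≈ 1.29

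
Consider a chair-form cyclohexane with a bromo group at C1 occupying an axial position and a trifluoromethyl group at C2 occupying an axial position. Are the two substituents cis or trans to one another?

C1 and C2 have opposite parity, so their axial bonds point in opposite directions.
With opposite-parity carbons, two substituents on the same face are one axial and one equatorial; opposite faces give both axial or both equatorial.
Here the groups are axial/axial → opposite face → trans.

trans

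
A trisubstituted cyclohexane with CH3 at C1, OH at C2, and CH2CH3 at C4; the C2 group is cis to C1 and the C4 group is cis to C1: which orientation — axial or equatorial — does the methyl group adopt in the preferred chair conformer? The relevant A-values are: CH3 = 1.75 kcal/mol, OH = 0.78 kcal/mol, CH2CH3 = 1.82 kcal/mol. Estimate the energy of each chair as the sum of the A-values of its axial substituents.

axial

Chair I (methyl axial, hydroxyl equatorial, ethyl equatorial): E = 1.75 kcal/mol.
Chair II (methyl equatorial, hydroxyl axial, ethyl axial): E = 2.60 kcal/mol.
Chair I is the more stable (lower-energy) conformer, and in that chair the methyl group is axial.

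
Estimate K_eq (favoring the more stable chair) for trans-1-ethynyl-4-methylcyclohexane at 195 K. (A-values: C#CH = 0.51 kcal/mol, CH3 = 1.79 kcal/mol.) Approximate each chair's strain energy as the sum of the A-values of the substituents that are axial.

K ≈ 378

C1 and C4 have opposite parity, so for the trans isomer the two substituents are e,e in one chair and a,a in the other.
Chair I (ethynyl axial, methyl axial): E = 2.30 kcal/mol; chair II (ethynyl equatorial, methyl equatorial): E = 0.00 kcal/mol.
ΔG = 2.30 kcal/mol between the two chairs.
K = exp(ΔG/RT) with R = 1.987×10⁻³ kcal mol⁻¹ K⁻¹ and T = 195 K gives K ≈ 378.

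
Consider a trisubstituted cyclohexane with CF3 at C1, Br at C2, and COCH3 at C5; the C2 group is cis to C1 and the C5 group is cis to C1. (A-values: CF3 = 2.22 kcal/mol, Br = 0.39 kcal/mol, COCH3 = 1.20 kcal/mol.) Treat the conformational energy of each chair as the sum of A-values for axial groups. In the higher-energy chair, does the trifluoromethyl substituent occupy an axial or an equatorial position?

axial

Chair I (trifluoromethyl axial, bromo equatorial, acetyl axial): E = 3.42 kcal/mol.
Chair II (trifluoromethyl equatorial, bromo axial, acetyl equatorial): E = 0.39 kcal/mol.
Chair I is the less stable (higher-energy) conformer, and in that chair the trifluoromethyl group is axial.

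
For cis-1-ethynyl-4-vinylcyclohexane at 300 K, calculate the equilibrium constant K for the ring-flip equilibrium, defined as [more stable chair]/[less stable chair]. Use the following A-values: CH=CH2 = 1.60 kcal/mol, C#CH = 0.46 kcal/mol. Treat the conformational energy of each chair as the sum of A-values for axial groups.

C1 and C4 have opposite parity, so for the cis isomer the two substituents are one axial and one equatorial in each chair.
Chair I (vinyl axial, ethynyl equatorial): E = 1.60 kcal/mol; chair II (vinyl equatorial, ethynyl axial): E = 0.46 kcal/mol.
ΔG = 1.14 kcal/mol between the two chairs.
K = exp(ΔG/RT) with R = 1.987×10⁻³ kcal mol⁻¹ K⁻¹ and T = 300 K gives K ≈ 6.77.

K ≈ 6.77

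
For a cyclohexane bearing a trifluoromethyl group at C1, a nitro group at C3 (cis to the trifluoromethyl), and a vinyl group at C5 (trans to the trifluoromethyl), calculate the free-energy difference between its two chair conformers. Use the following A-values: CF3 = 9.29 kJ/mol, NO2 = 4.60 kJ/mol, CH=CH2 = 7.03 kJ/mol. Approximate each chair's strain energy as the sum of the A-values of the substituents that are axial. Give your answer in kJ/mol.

6.86 kJ/mol

Chair I (trifluoromethyl axial, nitro axial, vinyl equatorial): E = 13.89 kJ/mol.
Chair II (trifluoromethyl equatorial, nitro equatorial, vinyl axial): E = 7.03 kJ/mol.
ΔE = 13.89 − 7.03 = 6.86 kJ/mol; chair II is more stable.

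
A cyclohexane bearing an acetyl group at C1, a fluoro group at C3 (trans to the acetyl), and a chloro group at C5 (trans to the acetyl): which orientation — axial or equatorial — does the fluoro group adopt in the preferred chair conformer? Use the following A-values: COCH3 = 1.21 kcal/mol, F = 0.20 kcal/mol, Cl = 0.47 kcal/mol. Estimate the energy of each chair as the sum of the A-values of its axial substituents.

Chair I (acetyl axial, fluoro equatorial, chloro equatorial): E = 1.21 kcal/mol.
Chair II (acetyl equatorial, fluoro axial, chloro axial): E = 0.67 kcal/mol.
Chair II is the more stable (lower-energy) conformer, and in that chair the fluoro group is axial.

axial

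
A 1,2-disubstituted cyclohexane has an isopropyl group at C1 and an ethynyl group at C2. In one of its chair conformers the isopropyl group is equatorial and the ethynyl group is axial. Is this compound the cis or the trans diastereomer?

cis

C1 and C2 have opposite parity, so their axial bonds point in opposite directions.
With opposite-parity carbons, two substituents on the same face are one axial and one equatorial; opposite faces give both axial or both equatorial.
Here the groups are equatorial/axial → same face → cis.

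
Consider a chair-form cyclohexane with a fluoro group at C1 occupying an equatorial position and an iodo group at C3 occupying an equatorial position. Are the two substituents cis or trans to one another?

cis

C1 and C3 have the same parity, so their axial bonds point in the same direction.
With same-parity carbons, two substituents on the same face are both axial or both equatorial; opposite faces give one of each.
Here the groups are equatorial/equatorial → same face → cis.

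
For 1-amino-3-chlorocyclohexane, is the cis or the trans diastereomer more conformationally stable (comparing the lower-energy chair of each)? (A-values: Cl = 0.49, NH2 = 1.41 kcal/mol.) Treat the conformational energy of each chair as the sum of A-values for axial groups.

cis

At 1,3 positions (parity same): cis → (e,e or a,a); trans → (a,e or e,a).
Best chair for cis: E = 0.00 kcal/mol; best chair for trans: E = 0.49 kcal/mol.
The cis isomer is lower by 0.49 kcal/mol.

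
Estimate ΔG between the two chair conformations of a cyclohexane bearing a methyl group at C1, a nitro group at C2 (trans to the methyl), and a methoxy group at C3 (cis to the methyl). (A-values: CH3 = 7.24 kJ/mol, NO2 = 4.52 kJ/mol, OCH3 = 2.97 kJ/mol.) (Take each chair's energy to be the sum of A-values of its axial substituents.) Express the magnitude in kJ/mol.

Chair I (methyl axial, nitro axial, methoxy axial): E = 14.73 kJ/mol.
Chair II (methyl equatorial, nitro equatorial, methoxy equatorial): E = 0.00 kJ/mol.
ΔE = 14.73 − 0.00 = 14.73 kJ/mol; chair II is more stable.

14.73 kJ/mol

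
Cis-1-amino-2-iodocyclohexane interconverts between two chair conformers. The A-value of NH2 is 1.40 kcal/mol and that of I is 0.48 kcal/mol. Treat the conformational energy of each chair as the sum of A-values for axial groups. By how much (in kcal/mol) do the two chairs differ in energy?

C1 and C2 have opposite parity, so for the cis isomer the two substituents are one axial and one equatorial in each chair.
Chair I (amino axial, iodo equatorial): E = 1.40 kcal/mol.
Chair II (amino equatorial, iodo axial): E = 0.48 kcal/mol.
ΔE = 1.40 − 0.48 = 0.92 kcal/mol; chair II is more stable.

0.92 kcal/mol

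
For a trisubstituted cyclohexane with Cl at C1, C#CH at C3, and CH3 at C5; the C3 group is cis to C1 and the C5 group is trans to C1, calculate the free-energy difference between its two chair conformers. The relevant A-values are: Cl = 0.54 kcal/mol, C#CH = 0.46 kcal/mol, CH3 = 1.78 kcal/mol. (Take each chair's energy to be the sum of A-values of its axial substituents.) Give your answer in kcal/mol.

0.78 kcal/mol

Chair I (chloro axial, ethynyl axial, methyl equatorial): E = 1.00 kcal/mol.
Chair II (chloro equatorial, ethynyl equatorial, methyl axial): E = 1.78 kcal/mol.
ΔE = 1.78 − 1.00 = 0.78 kcal/mol; chair I is more stable.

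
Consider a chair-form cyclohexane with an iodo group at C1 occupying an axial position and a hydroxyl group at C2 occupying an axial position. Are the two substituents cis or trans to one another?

trans

C1 and C2 have opposite parity, so their axial bonds point in opposite directions.
With opposite-parity carbons, two substituents on the same face are one axial and one equatorial; opposite faces give both axial or both equatorial.
Here the groups are axial/axial → opposite face → trans.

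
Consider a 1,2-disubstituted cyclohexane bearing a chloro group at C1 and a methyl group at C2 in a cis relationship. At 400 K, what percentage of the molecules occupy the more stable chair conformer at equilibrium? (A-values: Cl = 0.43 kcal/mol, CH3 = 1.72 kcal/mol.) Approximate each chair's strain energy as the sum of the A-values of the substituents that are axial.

83.5%

C1 and C2 have opposite parity, so for the cis isomer the two substituents are one axial and one equatorial in each chair.
Chair I (chloro axial, methyl equatorial): E = 0.43 kcal/mol; chair II (chloro equatorial, methyl axial): E = 1.72 kcal/mol.
ΔG = 1.29 kcal/mol between the two chairs.
K = exp(ΔG/RT) with R = 1.987×10⁻³ kcal mol⁻¹ K⁻¹ and T = 400 K gives K ≈ 5.07.
Fraction in the lower-energy chair = K/(K+1) = 83.5%.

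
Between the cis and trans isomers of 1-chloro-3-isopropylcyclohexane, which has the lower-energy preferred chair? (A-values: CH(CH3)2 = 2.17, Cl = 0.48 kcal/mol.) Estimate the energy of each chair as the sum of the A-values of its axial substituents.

At 1,3 positions (parity same): cis → (e,e or a,a); trans → (a,e or e,a).
Best chair for cis: E = 0.00 kcal/mol; best chair for trans: E = 0.48 kcal/mol.
The cis isomer is lower by 0.48 kcal/mol.

cis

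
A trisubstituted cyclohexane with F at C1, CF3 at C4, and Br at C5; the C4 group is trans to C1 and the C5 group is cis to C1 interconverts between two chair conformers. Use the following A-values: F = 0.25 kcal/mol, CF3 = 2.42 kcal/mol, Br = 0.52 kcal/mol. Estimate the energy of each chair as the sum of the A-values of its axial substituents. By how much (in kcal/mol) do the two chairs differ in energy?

3.19 kcal/mol

Chair I (fluoro axial, trifluoromethyl axial, bromo axial): E = 3.19 kcal/mol.
Chair II (fluoro equatorial, trifluoromethyl equatorial, bromo equatorial): E = 0.00 kcal/mol.
ΔE = 3.19 − 0.00 = 3.19 kcal/mol; chair II is more stable.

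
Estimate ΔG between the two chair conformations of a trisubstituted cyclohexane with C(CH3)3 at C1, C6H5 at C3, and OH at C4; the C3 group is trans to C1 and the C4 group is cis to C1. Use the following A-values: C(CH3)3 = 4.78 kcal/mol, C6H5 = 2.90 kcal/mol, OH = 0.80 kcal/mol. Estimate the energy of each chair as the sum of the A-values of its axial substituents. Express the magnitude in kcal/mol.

Chair I (tert-butyl axial, phenyl equatorial, hydroxyl equatorial): E = 4.78 kcal/mol.
Chair II (tert-butyl equatorial, phenyl axial, hydroxyl axial): E = 3.70 kcal/mol.
ΔE = 4.78 − 3.70 = 1.08 kcal/mol; chair II is more stable.

1.08 kcal/mol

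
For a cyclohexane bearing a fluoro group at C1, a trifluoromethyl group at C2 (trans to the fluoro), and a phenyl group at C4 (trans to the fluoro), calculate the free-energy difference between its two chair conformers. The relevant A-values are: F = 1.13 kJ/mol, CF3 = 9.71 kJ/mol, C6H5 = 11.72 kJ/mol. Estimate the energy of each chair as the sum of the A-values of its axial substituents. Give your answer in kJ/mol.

22.56 kJ/mol

Chair I (fluoro axial, trifluoromethyl axial, phenyl axial): E = 22.56 kJ/mol.
Chair II (fluoro equatorial, trifluoromethyl equatorial, phenyl equatorial): E = 0.00 kJ/mol.
ΔE = 22.56 − 0.00 = 22.56 kJ/mol; chair II is more stable.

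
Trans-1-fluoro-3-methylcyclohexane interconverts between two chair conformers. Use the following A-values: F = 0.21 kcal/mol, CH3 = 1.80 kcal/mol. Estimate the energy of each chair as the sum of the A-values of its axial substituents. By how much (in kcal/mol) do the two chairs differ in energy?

1.59 kcal/mol

C1 and C3 have the same parity, so for the trans isomer the two substituents are one axial and one equatorial in each chair.
Chair I (fluoro axial, methyl equatorial): E = 0.21 kcal/mol.
Chair II (fluoro equatorial, methyl axial): E = 1.80 kcal/mol.
ΔE = 1.80 − 0.21 = 1.59 kcal/mol; chair I is more stable.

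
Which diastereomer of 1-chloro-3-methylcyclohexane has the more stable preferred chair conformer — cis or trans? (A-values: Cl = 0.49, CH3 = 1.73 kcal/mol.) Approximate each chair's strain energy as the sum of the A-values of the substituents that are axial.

cis

At 1,3 positions (parity same): cis → (e,e or a,a); trans → (a,e or e,a).
Best chair for cis: E = 0.00 kcal/mol; best chair for trans: E = 0.49 kcal/mol.
The cis isomer is lower by 0.49 kcal/mol.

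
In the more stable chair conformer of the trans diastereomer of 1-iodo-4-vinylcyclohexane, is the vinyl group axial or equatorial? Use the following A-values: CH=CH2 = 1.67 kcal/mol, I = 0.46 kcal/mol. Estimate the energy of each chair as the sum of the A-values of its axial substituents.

equatorial

C1 and C4 have opposite parity, so for the trans isomer the two substituents are e,e in one chair and a,a in the other.
Chair I (vinyl axial, iodo axial): E = 2.13 kcal/mol.
Chair II (vinyl equatorial, iodo equatorial): E = 0.00 kcal/mol.
Chair II is the more stable (lower-energy) conformer, and in that chair the vinyl group is equatorial.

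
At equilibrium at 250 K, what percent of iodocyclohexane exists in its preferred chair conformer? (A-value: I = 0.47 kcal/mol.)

72.0%

One chair has the iodo group axial (E = 0.47 kcal/mol) and the other has it equatorial (E = 0).
ΔG = 0.47 kcal/mol between the two chairs.
K = exp(ΔG/RT) with R = 1.987×10⁻³ kcal mol⁻¹ K⁻¹ and T = 250 K gives K ≈ 2.58.
Fraction in the lower-energy chair = K/(K+1) = 72.0%.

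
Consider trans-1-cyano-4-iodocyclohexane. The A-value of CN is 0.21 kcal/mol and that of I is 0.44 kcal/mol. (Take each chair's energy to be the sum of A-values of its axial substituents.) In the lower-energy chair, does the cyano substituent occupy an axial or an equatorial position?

equatorial

C1 and C4 have opposite parity, so for the trans isomer the two substituents are e,e in one chair and a,a in the other.
Chair I (cyano axial, iodo axial): E = 0.65 kcal/mol.
Chair II (cyano equatorial, iodo equatorial): E = 0.00 kcal/mol.
Chair II is the more stable (lower-energy) conformer, and in that chair the cyano group is equatorial.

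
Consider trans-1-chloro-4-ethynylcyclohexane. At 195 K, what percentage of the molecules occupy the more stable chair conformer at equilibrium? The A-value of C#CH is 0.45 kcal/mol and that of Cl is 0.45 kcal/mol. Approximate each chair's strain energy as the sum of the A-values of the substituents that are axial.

91.1%

C1 and C4 have opposite parity, so for the trans isomer the two substituents are e,e in one chair and a,a in the other.
Chair I (ethynyl axial, chloro axial): E = 0.90 kcal/mol; chair II (ethynyl equatorial, chloro equatorial): E = 0.00 kcal/mol.
ΔG = 0.90 kcal/mol between the two chairs.
K = exp(ΔG/RT) with R = 1.987×10⁻³ kcal mol⁻¹ K⁻¹ and T = 195 K gives K ≈ 10.2.
Fraction in the lower-energy chair = K/(K+1) = 91.1%.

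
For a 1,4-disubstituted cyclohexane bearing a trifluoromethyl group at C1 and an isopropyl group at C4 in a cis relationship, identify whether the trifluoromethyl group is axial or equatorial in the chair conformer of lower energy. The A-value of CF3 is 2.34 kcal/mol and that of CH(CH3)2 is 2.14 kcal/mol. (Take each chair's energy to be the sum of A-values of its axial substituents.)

equatorial

C1 and C4 have opposite parity, so for the cis isomer the two substituents are one axial and one equatorial in each chair.
Chair I (trifluoromethyl axial, isopropyl equatorial): E = 2.34 kcal/mol.
Chair II (trifluoromethyl equatorial, isopropyl axial): E = 2.14 kcal/mol.
Chair II is the more stable (lower-energy) conformer, and in that chair the trifluoromethyl group is equatorial.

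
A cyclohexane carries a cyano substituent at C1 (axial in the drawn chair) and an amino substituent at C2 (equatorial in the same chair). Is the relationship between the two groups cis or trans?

cis

C1 and C2 have opposite parity, so their axial bonds point in opposite directions.
With opposite-parity carbons, two substituents on the same face are one axial and one equatorial; opposite faces give both axial or both equatorial.
Here the groups are axial/equatorial → same face → cis.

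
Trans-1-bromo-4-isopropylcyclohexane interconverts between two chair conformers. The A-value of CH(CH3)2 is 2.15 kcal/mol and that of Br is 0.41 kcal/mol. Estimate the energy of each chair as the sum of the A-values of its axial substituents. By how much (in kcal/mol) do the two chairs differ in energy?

2.56 kcal/mol

C1 and C4 have opposite parity, so for the trans isomer the two substituents are e,e in one chair and a,a in the other.
Chair I (isopropyl axial, bromo axial): E = 2.56 kcal/mol.
Chair II (isopropyl equatorial, bromo equatorial): E = 0.00 kcal/mol.
ΔE = 2.56 − 0.00 = 2.56 kcal/mol; chair II is more stable.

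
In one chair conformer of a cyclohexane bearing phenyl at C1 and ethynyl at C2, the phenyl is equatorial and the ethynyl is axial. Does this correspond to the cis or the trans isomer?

C1 and C2 have opposite parity, so their axial bonds point in opposite directions.
With opposite-parity carbons, two substituents on the same face are one axial and one equatorial; opposite faces give both axial or both equatorial.
Here the groups are equatorial/axial → same face → cis.

cis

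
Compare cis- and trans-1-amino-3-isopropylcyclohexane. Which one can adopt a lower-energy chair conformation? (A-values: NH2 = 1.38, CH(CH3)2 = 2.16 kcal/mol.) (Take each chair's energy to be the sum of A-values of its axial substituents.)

cis

At 1,3 positions (parity same): cis → (e,e or a,a); trans → (a,e or e,a).
Best chair for cis: E = 0.00 kcal/mol; best chair for trans: E = 1.38 kcal/mol.
The cis isomer is lower by 1.38 kcal/mol.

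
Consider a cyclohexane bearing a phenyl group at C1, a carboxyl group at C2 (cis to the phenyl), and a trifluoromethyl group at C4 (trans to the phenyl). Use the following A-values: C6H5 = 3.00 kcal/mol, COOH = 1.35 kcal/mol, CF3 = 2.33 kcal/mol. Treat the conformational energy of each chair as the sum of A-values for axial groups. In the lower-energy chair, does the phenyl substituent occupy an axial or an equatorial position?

equatorial

Chair I (phenyl axial, carboxyl equatorial, trifluoromethyl axial): E = 5.33 kcal/mol.
Chair II (phenyl equatorial, carboxyl axial, trifluoromethyl equatorial): E = 1.35 kcal/mol.
Chair II is the more stable (lower-energy) conformer, and in that chair the phenyl group is equatorial.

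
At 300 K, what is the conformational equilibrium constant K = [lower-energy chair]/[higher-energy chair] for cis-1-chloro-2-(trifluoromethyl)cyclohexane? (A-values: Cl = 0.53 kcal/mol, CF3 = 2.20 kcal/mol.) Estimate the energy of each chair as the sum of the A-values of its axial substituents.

C1 and C2 have opposite parity, so for the cis isomer the two substituents are one axial and one equatorial in each chair.
Chair I (chloro axial, trifluoromethyl equatorial): E = 0.53 kcal/mol; chair II (chloro equatorial, trifluoromethyl axial): E = 2.20 kcal/mol.
ΔG = 1.67 kcal/mol between the two chairs.
K = exp(ΔG/RT) with R = 1.987×10⁻³ kcal mol⁻¹ K⁻¹ and T = 300 K gives K ≈ 16.5.

K ≈ 16.5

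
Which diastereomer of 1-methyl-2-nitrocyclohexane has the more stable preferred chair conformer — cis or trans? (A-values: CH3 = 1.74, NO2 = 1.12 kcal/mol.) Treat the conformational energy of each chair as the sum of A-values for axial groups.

At 1,2 positions (parity opposite): cis → (a,e or e,a); trans → (e,e or a,a).
Best chair for cis: E = 1.12 kcal/mol; best chair for trans: E = 0.00 kcal/mol.
The trans isomer is lower by 1.12 kcal/mol.

trans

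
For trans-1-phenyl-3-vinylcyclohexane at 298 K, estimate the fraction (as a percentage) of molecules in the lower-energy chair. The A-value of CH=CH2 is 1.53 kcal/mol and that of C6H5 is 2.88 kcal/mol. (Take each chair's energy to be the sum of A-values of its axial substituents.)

C1 and C3 have the same parity, so for the trans isomer the two substituents are one axial and one equatorial in each chair.
Chair I (vinyl axial, phenyl equatorial): E = 1.53 kcal/mol; chair II (vinyl equatorial, phenyl axial): E = 2.88 kcal/mol.
ΔG = 1.35 kcal/mol between the two chairs.
K = exp(ΔG/RT) with R = 1.987×10⁻³ kcal mol⁻¹ K⁻¹ and T = 298 K gives K ≈ 9.78.
Fraction in the lower-energy chair = K/(K+1) = 90.7%.

90.7%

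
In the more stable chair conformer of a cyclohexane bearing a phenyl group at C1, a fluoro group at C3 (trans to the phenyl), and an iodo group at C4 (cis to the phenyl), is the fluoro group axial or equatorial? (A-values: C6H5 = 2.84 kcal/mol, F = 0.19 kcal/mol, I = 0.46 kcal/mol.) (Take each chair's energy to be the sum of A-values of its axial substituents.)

Chair I (phenyl axial, fluoro equatorial, iodo equatorial): E = 2.84 kcal/mol.
Chair II (phenyl equatorial, fluoro axial, iodo axial): E = 0.65 kcal/mol.
Chair II is the more stable (lower-energy) conformer, and in that chair the fluoro group is axial.

axial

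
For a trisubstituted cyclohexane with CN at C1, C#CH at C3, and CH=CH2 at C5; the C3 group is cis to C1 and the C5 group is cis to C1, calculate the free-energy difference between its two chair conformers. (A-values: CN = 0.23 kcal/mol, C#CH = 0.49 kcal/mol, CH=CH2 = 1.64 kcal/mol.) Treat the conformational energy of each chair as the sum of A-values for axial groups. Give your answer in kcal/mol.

2.36 kcal/mol

Chair I (cyano axial, ethynyl axial, vinyl axial): E = 2.36 kcal/mol.
Chair II (cyano equatorial, ethynyl equatorial, vinyl equatorial): E = 0.00 kcal/mol.
ΔE = 2.36 − 0.00 = 2.36 kcal/mol; chair II is more stable.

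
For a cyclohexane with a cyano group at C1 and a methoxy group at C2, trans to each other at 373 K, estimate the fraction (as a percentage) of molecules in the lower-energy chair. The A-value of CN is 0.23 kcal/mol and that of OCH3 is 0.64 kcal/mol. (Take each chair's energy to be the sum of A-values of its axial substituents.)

C1 and C2 have opposite parity, so for the trans isomer the two substituents are e,e in one chair and a,a in the other.
Chair I (cyano axial, methoxy axial): E = 0.87 kcal/mol; chair II (cyano equatorial, methoxy equatorial): E = 0.00 kcal/mol.
ΔG = 0.87 kcal/mol between the two chairs.
K = exp(ΔG/RT) with R = 1.987×10⁻³ kcal mol⁻¹ K⁻¹ and T = 373 K gives K ≈ 3.23.
Fraction in the lower-energy chair = K/(K+1) = 76.4%.

76.4%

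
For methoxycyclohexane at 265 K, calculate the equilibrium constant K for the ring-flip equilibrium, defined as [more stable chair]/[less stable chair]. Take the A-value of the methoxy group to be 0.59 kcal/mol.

One chair has the methoxy group axial (E = 0.59 kcal/mol) and the other has it equatorial (E = 0).
ΔG = 0.59 kcal/mol between the two chairs.
K = exp(ΔG/RT) with R = 1.987×10⁻³ kcal mol⁻¹ K⁻¹ and T = 265 K gives K ≈ 3.07.

K ≈ 3.07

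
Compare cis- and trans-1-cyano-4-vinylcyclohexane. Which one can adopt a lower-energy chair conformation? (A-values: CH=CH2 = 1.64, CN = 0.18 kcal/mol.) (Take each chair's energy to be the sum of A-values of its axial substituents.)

At 1,4 positions (parity opposite): cis → (a,e or e,a); trans → (e,e or a,a).
Best chair for cis: E = 0.18 kcal/mol; best chair for trans: E = 0.00 kcal/mol.
The trans isomer is lower by 0.18 kcal/mol.

trans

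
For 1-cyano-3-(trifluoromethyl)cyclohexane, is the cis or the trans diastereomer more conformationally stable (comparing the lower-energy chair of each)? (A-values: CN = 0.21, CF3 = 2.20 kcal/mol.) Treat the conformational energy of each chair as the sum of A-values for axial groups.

At 1,3 positions (parity same): cis → (e,e or a,a); trans → (a,e or e,a).
Best chair for cis: E = 0.00 kcal/mol; best chair for trans: E = 0.21 kcal/mol.
The cis isomer is lower by 0.21 kcal/mol.

cis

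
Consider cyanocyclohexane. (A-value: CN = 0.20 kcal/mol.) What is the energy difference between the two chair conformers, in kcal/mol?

A monosubstituted cyclohexane has one chair with the cyano group axial (E = A = 0.20 kcal/mol) and one with it equatorial (E = 0).
ΔE = 0.20 − 0 = 0.20 kcal/mol.

0.20 kcal/mol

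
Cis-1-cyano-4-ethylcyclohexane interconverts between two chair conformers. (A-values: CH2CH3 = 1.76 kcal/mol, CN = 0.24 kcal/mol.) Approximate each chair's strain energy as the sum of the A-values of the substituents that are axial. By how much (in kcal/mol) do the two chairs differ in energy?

C1 and C4 have opposite parity, so for the cis isomer the two substituents are one axial and one equatorial in each chair.
Chair I (ethyl axial, cyano equatorial): E = 1.76 kcal/mol.
Chair II (ethyl equatorial, cyano axial): E = 0.24 kcal/mol.
ΔE = 1.76 − 0.24 = 1.52 kcal/mol; chair II is more stable.

1.52 kcal/mol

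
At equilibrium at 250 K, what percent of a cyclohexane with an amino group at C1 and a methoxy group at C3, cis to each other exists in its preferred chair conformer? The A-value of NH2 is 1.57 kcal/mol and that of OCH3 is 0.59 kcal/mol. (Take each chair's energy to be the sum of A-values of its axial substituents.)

98.7%

C1 and C3 have the same parity, so for the cis isomer the two substituents are e,e in one chair and a,a in the other.
Chair I (amino axial, methoxy axial): E = 2.16 kcal/mol; chair II (amino equatorial, methoxy equatorial): E = 0.00 kcal/mol.
ΔG = 2.16 kcal/mol between the two chairs.
K = exp(ΔG/RT) with R = 1.987×10⁻³ kcal mol⁻¹ K⁻¹ and T = 250 K gives K ≈ 77.3.
Fraction in the lower-energy chair = K/(K+1) = 98.7%.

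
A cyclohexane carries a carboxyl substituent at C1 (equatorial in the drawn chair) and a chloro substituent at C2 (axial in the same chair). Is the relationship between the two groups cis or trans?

C1 and C2 have opposite parity, so their axial bonds point in opposite directions.
With opposite-parity carbons, two substituents on the same face are one axial and one equatorial; opposite faces give both axial or both equatorial.
Here the groups are equatorial/axial → same face → cis.

cis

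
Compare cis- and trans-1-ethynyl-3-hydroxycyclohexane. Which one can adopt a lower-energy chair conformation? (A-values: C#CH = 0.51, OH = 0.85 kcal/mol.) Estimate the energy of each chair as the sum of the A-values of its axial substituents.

cis

At 1,3 positions (parity same): cis → (e,e or a,a); trans → (a,e or e,a).
Best chair for cis: E = 0.00 kcal/mol; best chair for trans: E = 0.51 kcal/mol.
The cis isomer is lower by 0.51 kcal/mol.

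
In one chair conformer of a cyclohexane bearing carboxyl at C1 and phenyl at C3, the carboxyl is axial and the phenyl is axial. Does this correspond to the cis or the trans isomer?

C1 and C3 have the same parity, so their axial bonds point in the same direction.
With same-parity carbons, two substituents on the same face are both axial or both equatorial; opposite faces give one of each.
Here the groups are axial/axial → same face → cis.

cis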